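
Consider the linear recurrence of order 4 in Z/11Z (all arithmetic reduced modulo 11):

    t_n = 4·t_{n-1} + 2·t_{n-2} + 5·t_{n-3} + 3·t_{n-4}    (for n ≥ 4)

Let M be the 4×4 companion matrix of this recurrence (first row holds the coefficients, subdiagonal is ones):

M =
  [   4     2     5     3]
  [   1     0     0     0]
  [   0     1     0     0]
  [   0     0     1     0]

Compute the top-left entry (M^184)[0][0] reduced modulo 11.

10

(M^184)[0][0] is the top entry after applying M 184 times to the unit state (1, 0, 0, 0). Equivalently it is h_{187} for the auxiliary sequence (h_n) obeying the same recurrence with h_3 = 1 and h_i = 0 for 0 ≤ i < 3:
h_4 = 4·1 + 2·0 + 5·0 + 3·0 = 4
h_5 = 4·4 + 2·1 + 5·0 + 3·0 = 7
h_6 = 4·7 + 2·4 + 5·1 + 3·0 = 8
h_7 = 4·8 + 2·7 + 5·4 + 3·1 = 3
h_8 = 4·3 + 2·8 + 5·7 + 3·4 = 9
h_9 = 4·9 + 2·3 + 5·8 + 3·7 = 4
Continuing the recurrence:
  h_10 = 7;  h_11 = 2;  h_12 = 3;  h_13 = 8;  h_14 = 3;  h_15 = 5
  h_16 = 9;  h_17 = 8;  h_18 = 7;  h_19 = 5;  h_20 = 2;  h_21 = 0
  h_22 = 6;  h_23 = 5;  h_24 = 5;  h_25 = 5;  h_26 = 7;  h_27 = 1
  h_28 = 3;  h_29 = 9;  h_30 = 2;  h_31 = 0;  h_32 = 3;  h_33 = 5
  h_34 = 10;  h_35 = 10;  h_36 = 6;  h_37 = 10;  h_38 = 0;  h_39 = 3
  h_40 = 3;  h_41 = 4;  h_42 = 4;  h_43 = 4;  h_44 = 9;  h_45 = 10
  h_46 = 2;  h_47 = 8;  h_48 = 3;  h_49 = 2;  h_50 = 5;  h_51 = 8
  h_52 = 6;  h_53 = 5;  h_54 = 10;  h_55 = 5;  h_56 = 6;  h_57 = 0
  h_58 = 1;  h_59 = 5;  h_60 = 7;  h_61 = 10;  h_62 = 5;  h_63 = 2
  h_64 = 1;  h_65 = 8;  h_66 = 4;  h_67 = 10;  h_68 = 3;  h_69 = 10
  h_70 = 9;  h_71 = 2;  h_72 = 8;  h_73 = 1;  h_74 = 2;  h_75 = 1
  h_76 = 4;  h_77 = 9;  h_78 = 0;  h_79 = 8;  h_80 = 1;  h_81 = 3
  h_82 = 10;  h_83 = 9;  h_84 = 8;  h_85 = 10;  h_86 = 10;  h_87 = 6
  h_88 = 8;  h_89 = 3;  h_90 = 0;  h_91 = 9;  h_92 = 9;  h_93 = 8
  h_94 = 7;  h_95 = 6;  h_96 = 6;  h_97 = 7;  h_98 = 3;  h_99 = 8
  h_100 = 3;  h_101 = 9;  h_102 = 3;  h_103 = 3;  h_104 = 6;  h_105 = 6
  h_106 = 5;  h_107 = 5;  h_108 = 1;  h_109 = 2;  h_110 = 6;  h_111 = 4
  h_112 = 8;  h_113 = 10;  h_114 = 6;  h_115 = 8;  h_116 = 8;  h_117 = 9
  h_118 = 0;  h_119 = 5;  h_120 = 1;  h_121 = 8;  h_122 = 4;  h_123 = 8
  h_124 = 6;  h_125 = 7;  h_126 = 4;  h_127 = 7;  h_128 = 1;  h_129 = 4
  h_130 = 10;  h_131 = 8;  h_132 = 9;  h_133 = 4;  h_134 = 5;  h_135 = 9
  h_136 = 5;  h_137 = 9;  h_138 = 7;  h_139 = 10;  h_140 = 4;  h_141 = 10
  h_142 = 9;  h_143 = 7;  h_144 = 9;  h_145 = 4;  h_146 = 8;  h_147 = 7
  h_148 = 3;  h_149 = 1;  h_150 = 3;  h_151 = 6;  h_152 = 0;  h_153 = 8
  h_154 = 5;  h_155 = 10;  h_156 = 2;  h_157 = 0;  h_158 = 3;  h_159 = 8
  h_160 = 0;  h_161 = 9;  h_162 = 8;  h_163 = 8;  h_164 = 5;  h_165 = 4
  h_166 = 2;  h_167 = 10;  h_168 = 2;  h_169 = 6;  h_170 = 7;  h_171 = 3
  h_172 = 7;  h_173 = 10;  h_174 = 2;  h_175 = 6;  h_176 = 0;  h_177 = 8
  h_178 = 2;  h_179 = 9;  h_180 = 3;  h_181 = 9;  h_182 = 5;  h_183 = 3
  h_184 = 10;  h_185 = 10
h_186 = 4·10 + 2·10 + 5·3 + 3·5 = 2
h_187 = 4·2 + 2·10 + 5·10 + 3·3 = 10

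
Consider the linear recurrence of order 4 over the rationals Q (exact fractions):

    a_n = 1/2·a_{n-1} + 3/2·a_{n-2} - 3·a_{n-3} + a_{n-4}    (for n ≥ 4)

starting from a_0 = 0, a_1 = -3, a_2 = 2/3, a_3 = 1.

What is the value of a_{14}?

4054327/6144

a_4 = 1/2·1 + 3/2·2/3 + -3·-3 + 1·0 = 21/2
a_5 = 1/2·21/2 + 3/2·1 + -3·2/3 + 1·-3 = 7/4
a_6 = 1/2·7/4 + 3/2·21/2 + -3·1 + 1·2/3 = 343/24
a_7 = 1/2·343/24 + 3/2·7/4 + -3·21/2 + 1·1 = -995/48
a_8 = 1/2·-995/48 + 3/2·343/24 + -3·7/4 + 1·21/2 = 1567/96
a_9 = 1/2·1567/96 + 3/2·-995/48 + -3·343/24 + 1·7/4 = -12299/192
a_10 = 1/2·-12299/192 + 3/2·1567/96 + -3·-995/48 + 1·343/24 = 26471/384
a_11 = 1/2·26471/384 + 3/2·-12299/192 + -3·1567/96 + 1·-995/48 = -33617/256
a_12 = 1/2·-33617/256 + 3/2·26471/384 + -3·-12299/192 + 1·1567/96 = 378223/1536
a_13 = 1/2·378223/1536 + 3/2·-33617/256 + -3·26471/384 + 1·-12299/192 = -1058971/3072
a_14 = 1/2·-1058971/3072 + 3/2·378223/1536 + -3·-33617/256 + 1·26471/384 = 4054327/6144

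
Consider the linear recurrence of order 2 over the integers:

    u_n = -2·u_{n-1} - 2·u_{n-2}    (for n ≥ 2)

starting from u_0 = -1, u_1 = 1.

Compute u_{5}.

u_2 = -2·1 + -2·-1 = 0
u_3 = -2·0 + -2·1 = -2
u_4 = -2·-2 + -2·0 = 4
u_5 = -2·4 + -2·-2 = -4

-4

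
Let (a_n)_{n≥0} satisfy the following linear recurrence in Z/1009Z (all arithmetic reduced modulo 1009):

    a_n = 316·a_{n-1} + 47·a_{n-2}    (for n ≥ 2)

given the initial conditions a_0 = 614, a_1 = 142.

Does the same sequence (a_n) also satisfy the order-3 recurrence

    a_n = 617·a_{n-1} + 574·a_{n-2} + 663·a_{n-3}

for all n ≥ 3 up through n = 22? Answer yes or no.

Terms a_0..a_22: 614, 142, 73, 481, 41, 248, 584, 454, 391, 607, 317, 558, 526, 732, 757, 177, 701, 792, 699, 813, 178, 622, 91
n=3: candidate gives 879, actual a_3 = 481 ✗

no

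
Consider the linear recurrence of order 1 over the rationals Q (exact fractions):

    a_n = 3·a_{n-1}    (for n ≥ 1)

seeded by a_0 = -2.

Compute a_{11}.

-354294

a_1 = 3·-2 = -6
a_2 = 3·-6 = -18
a_3 = 3·-18 = -54
a_4 = 3·-54 = -162
a_5 = 3·-162 = -486
a_6 = 3·-486 = -1458
a_7 = 3·-1458 = -4374
a_8 = 3·-4374 = -13122
a_9 = 3·-13122 = -39366
a_10 = 3·-39366 = -118098
a_11 = 3·-118098 = -354294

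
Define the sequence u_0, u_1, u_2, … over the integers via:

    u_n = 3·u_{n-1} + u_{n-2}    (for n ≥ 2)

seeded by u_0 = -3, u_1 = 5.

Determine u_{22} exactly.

u_2 = 3·5 + 1·-3 = 12
u_3 = 3·12 + 1·5 = 41
u_4 = 3·41 + 1·12 = 135
u_5 = 3·135 + 1·41 = 446
u_6 = 3·446 + 1·135 = 1473
u_7 = 3·1473 + 1·446 = 4865
u_8 = 3·4865 + 1·1473 = 16068
u_9 = 3·16068 + 1·4865 = 53069
u_10 = 3·53069 + 1·16068 = 175275
u_11 = 3·175275 + 1·53069 = 578894
u_12 = 3·578894 + 1·175275 = 1911957
u_13 = 3·1911957 + 1·578894 = 6314765
u_14 = 3·6314765 + 1·1911957 = 20856252
u_15 = 3·20856252 + 1·6314765 = 68883521
u_16 = 3·68883521 + 1·20856252 = 227506815
u_17 = 3·227506815 + 1·68883521 = 751403966
u_18 = 3·751403966 + 1·227506815 = 2481718713
u_19 = 3·2481718713 + 1·751403966 = 8196560105
u_20 = 3·8196560105 + 1·2481718713 = 27071399028
u_21 = 3·27071399028 + 1·8196560105 = 89410757189
u_22 = 3·89410757189 + 1·27071399028 = 295303670595

295303670595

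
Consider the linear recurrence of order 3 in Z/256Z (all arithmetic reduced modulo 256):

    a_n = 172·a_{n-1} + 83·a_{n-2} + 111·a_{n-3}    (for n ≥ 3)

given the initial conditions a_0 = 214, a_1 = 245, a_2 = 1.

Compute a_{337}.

a_3 = 172·1 + 83·245 + 111·214 = 229
a_4 = 172·229 + 83·1 + 111·245 = 106
a_5 = 172·106 + 83·229 + 111·1 = 230
a_6 = 172·230 + 83·106 + 111·229 = 49
a_7 = 172·49 + 83·230 + 111·106 = 116
a_8 = 172·116 + 83·49 + 111·230 = 141
Continuing the recurrence:
  a_9 = 151;  a_10 = 119;  a_11 = 12;  a_12 = 30;  a_13 = 165;  a_14 = 202
  a_15 = 57;  a_16 = 85;  a_17 = 45;  a_18 = 130;  a_19 = 202;  a_20 = 97
  a_21 = 8;  a_22 = 105;  a_23 = 51;  a_24 = 199;  a_25 = 196;  a_26 = 82
  a_27 = 237;  a_28 = 206;  a_29 = 205;  a_30 = 73;  a_31 = 213;  a_32 = 170
  a_33 = 238;  a_34 = 97;  a_35 = 12;  a_36 = 181;  a_37 = 143;  a_38 = 247
  a_39 = 204;  a_40 = 38;  a_41 = 197;  a_42 = 34;  a_43 = 49;  a_44 = 93
  a_45 = 29;  a_46 = 226;  a_47 = 146;  a_48 = 241;  a_49 = 64;  a_50 = 113
  a_51 = 43;  a_52 = 71;  a_53 = 164;  a_54 = 218;  a_55 = 109;  a_56 = 6
  a_57 = 229;  a_58 = 17;  a_59 = 69;  a_60 = 42;  a_61 = 246;  a_62 = 209
  a_63 = 100;  a_64 = 157;  a_65 = 135;  a_66 = 247;  a_67 = 204;  a_68 = 174
  a_69 = 37;  a_70 = 186;  a_71 = 105;  a_72 = 229;  a_73 = 141;  a_74 = 130
  a_75 = 90;  a_76 = 193;  a_77 = 56;  a_78 = 57;  a_79 = 35;  a_80 = 71
  a_81 = 196;  a_82 = 226;  a_83 = 45;  a_84 = 126;  a_85 = 61;  a_86 = 89
  a_87 = 53;  a_88 = 234;  a_89 = 254;  a_90 = 129;  a_91 = 124;  a_92 = 69
  a_93 = 127;  a_94 = 119;  a_95 = 12;  a_96 = 182;  a_97 = 197;  a_98 = 146
  a_99 = 225;  a_100 = 237;  a_101 = 125;  a_102 = 98;  a_103 = 34;  a_104 = 209
  a_105 = 240;  a_106 = 193;  a_107 = 27;  a_108 = 199;  a_109 = 36;  a_110 = 106
  a_111 = 45;  a_112 = 54;  a_113 = 213;  a_114 = 33;  a_115 = 165;  a_116 = 234
  a_117 = 6;  a_118 = 113;  a_119 = 84;  a_120 = 173;  a_121 = 119;  a_122 = 119
  a_123 = 140;  a_124 = 62;  a_125 = 165;  a_126 = 170;  a_127 = 153;  a_128 = 117
  a_129 = 237;  a_130 = 130;  a_131 = 234;  a_132 = 33;  a_133 = 104;  a_134 = 9
  a_135 = 19;  a_136 = 199;  a_137 = 196;  a_138 = 114;  a_139 = 109;  a_140 = 46
  a_141 = 173;  a_142 = 105;  a_143 = 149;  a_144 = 42;  a_145 = 14;  a_146 = 161
  a_147 = 236;  a_148 = 213;  a_149 = 111;  a_150 = 247;  a_151 = 76;  a_152 = 70
  a_153 = 197;  a_154 = 2;  a_155 = 145;  a_156 = 125;  a_157 = 221;  a_158 = 226
  a_159 = 178;  a_160 = 177;  a_161 = 160;  a_162 = 17;  a_163 = 11;  a_164 = 71
  a_165 = 164;  a_166 = 250;  a_167 = 237;  a_168 = 102;  a_169 = 197;  a_170 = 49
  a_171 = 5;  a_172 = 170;  a_173 = 22;  a_174 = 17;  a_175 = 68;  a_176 = 189
  a_177 = 103;  a_178 = 247;  a_179 = 76;  a_180 = 206;  a_181 = 37;  a_182 = 154
  a_183 = 201;  a_184 = 5;  a_185 = 77;  a_186 = 130;  a_187 = 122;  a_188 = 129
  a_189 = 152;  a_190 = 217;  a_191 = 3;  a_192 = 71;  a_193 = 196;  a_194 = 2
  a_195 = 173;  a_196 = 222;  a_197 = 29;  a_198 = 121;  a_199 = 245;  a_200 = 106
  a_201 = 30;  a_202 = 193;  a_203 = 92;  a_204 = 101;  a_205 = 95;  a_206 = 119
  a_207 = 140;  a_208 = 214;  a_209 = 197;  a_210 = 114;  a_211 = 65;  a_212 = 13
  a_213 = 61;  a_214 = 98;  a_215 = 66;  a_216 = 145;  a_217 = 80;  a_218 = 97
  a_219 = 251;  a_220 = 199;  a_221 = 36;  a_222 = 138;  a_223 = 173;  a_224 = 150
  a_225 = 181;  a_226 = 65;  a_227 = 101;  a_228 = 106;  a_229 = 38;  a_230 = 177
  a_231 = 52;  a_232 = 205;  a_233 = 87;  a_234 = 119;  a_235 = 12;  a_236 = 94
  a_237 = 165;  a_238 = 138;  a_239 = 249;  a_240 = 149;  a_241 = 173;  a_242 = 130
  a_243 = 10;  a_244 = 225;  a_245 = 200;  a_246 = 169;  a_247 = 243;  a_248 = 199
  a_249 = 196;  a_250 = 146;  a_251 = 237;  a_252 = 142;  a_253 = 141;  a_254 = 137
  a_255 = 85;  a_256 = 170;  a_257 = 46;  a_258 = 225;  a_259 = 204;  a_260 = 245
  a_261 = 79;  a_262 = 247;  a_263 = 204;  a_264 = 102;  a_265 = 197;  a_266 = 226
  a_267 = 241;  a_268 = 157;  a_269 = 157;  a_270 = 226;  a_271 = 210;  a_272 = 113
  a_273 = 0;  a_274 = 177;  a_275 = 235;  a_276 = 71;  a_277 = 164;  a_278 = 26
  a_279 = 109;  a_280 = 198;  a_281 = 165;  a_282 = 81;  a_283 = 197;  a_284 = 42
  a_285 = 54;  a_286 = 81;  a_287 = 36;  a_288 = 221;  a_289 = 71;  a_290 = 247
  a_291 = 204;  a_292 = 238;  a_293 = 37;  a_294 = 122;  a_295 = 41;  a_296 = 37
  a_297 = 13;  a_298 = 130;  a_299 = 154;  a_300 = 65;  a_301 = 248;  a_302 = 121
  a_303 = 227;  a_304 = 71;  a_305 = 196;  a_306 = 34;  a_307 = 45;  a_308 = 62
  a_309 = 253;  a_310 = 153;  a_311 = 181;  a_312 = 234;  a_313 = 62;  a_314 = 1
  a_315 = 60;  a_316 = 133;  a_317 = 63;  a_318 = 119;  a_319 = 12;  a_320 = 246
  a_321 = 197;  a_322 = 82;  a_323 = 161;  a_324 = 45;  a_325 = 253;  a_326 = 98
  a_327 = 98;  a_328 = 81;  a_329 = 176;  a_330 = 1;  a_331 = 219;  a_332 = 199
  a_333 = 36;  a_334 = 170;  a_335 = 45
a_336 = 172·45 + 83·170 + 111·36 = 246
a_337 = 172·246 + 83·45 + 111·170 = 149

149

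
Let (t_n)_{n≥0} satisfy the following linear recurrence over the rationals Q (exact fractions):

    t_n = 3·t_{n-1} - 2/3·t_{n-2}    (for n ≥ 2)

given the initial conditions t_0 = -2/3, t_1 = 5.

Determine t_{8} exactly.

1669837/243

t_2 = 3·5 + -2/3·-2/3 = 139/9
t_3 = 3·139/9 + -2/3·5 = 43
t_4 = 3·43 + -2/3·139/9 = 3205/27
t_5 = 3·3205/27 + -2/3·43 = 2947/9
t_6 = 3·2947/9 + -2/3·3205/27 = 73159/81
t_7 = 3·73159/81 + -2/3·2947/9 = 67265/27
t_8 = 3·67265/27 + -2/3·73159/81 = 1669837/243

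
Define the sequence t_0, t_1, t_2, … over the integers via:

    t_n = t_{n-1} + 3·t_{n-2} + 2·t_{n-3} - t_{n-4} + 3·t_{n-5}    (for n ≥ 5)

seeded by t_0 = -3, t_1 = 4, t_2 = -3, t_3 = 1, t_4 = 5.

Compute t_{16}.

t_5 = 1·5 + 3·1 + 2·-3 + -1·4 + 3·-3 = -11
t_6 = 1·-11 + 3·5 + 2·1 + -1·-3 + 3·4 = 21
t_7 = 1·21 + 3·-11 + 2·5 + -1·1 + 3·-3 = -12
t_8 = 1·-12 + 3·21 + 2·-11 + -1·5 + 3·1 = 27
t_9 = 1·27 + 3·-12 + 2·21 + -1·-11 + 3·5 = 59
t_10 = 1·59 + 3·27 + 2·-12 + -1·21 + 3·-11 = 62
t_11 = 1·62 + 3·59 + 2·27 + -1·-12 + 3·21 = 368
t_12 = 1·368 + 3·62 + 2·59 + -1·27 + 3·-12 = 609
t_13 = 1·609 + 3·368 + 2·62 + -1·59 + 3·27 = 1859
t_14 = 1·1859 + 3·609 + 2·368 + -1·62 + 3·59 = 4537
t_15 = 1·4537 + 3·1859 + 2·609 + -1·368 + 3·62 = 11150
t_16 = 1·11150 + 3·4537 + 2·1859 + -1·609 + 3·368 = 28974

28974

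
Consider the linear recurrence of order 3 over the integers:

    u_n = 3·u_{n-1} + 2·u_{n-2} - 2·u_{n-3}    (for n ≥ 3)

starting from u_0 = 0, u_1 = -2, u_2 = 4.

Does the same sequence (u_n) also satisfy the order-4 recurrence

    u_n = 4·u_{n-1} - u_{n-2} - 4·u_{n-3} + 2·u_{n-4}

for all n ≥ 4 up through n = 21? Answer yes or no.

yes

Terms u_0..u_21: 0, -2, 4, 8, 36, 116, 404, 1372, 4692, 16012, 54676, 186668, 637332, 2175980, 7429268, 25365100, 86601876, 295677292, 1009505428, 3446667116, 11767657620, 40177296236
n=4: candidate gives 36, actual u_4 = 36 ✓
n=5: candidate gives 116, actual u_5 = 116 ✓
n=6: candidate gives 404, actual u_6 = 404 ✓
n=7: candidate gives 1372, actual u_7 = 1372 ✓
n=8: candidate gives 4692, actual u_8 = 4692 ✓
n=9: candidate gives 16012, actual u_9 = 16012 ✓
n=10: candidate gives 54676, actual u_10 = 54676 ✓
n=11: candidate gives 186668, actual u_11 = 186668 ✓
n=12: candidate gives 637332, actual u_12 = 637332 ✓
n=13: candidate gives 2175980, actual u_13 = 2175980 ✓
n=14: candidate gives 7429268, actual u_14 = 7429268 ✓
n=15: candidate gives 25365100, actual u_15 = 25365100 ✓
n=16: candidate gives 86601876, actual u_16 = 86601876 ✓
n=17: candidate gives 295677292, actual u_17 = 295677292 ✓
n=18: candidate gives 1009505428, actual u_18 = 1009505428 ✓
n=19: candidate gives 3446667116, actual u_19 = 3446667116 ✓
n=20: candidate gives 11767657620, actual u_20 = 11767657620 ✓
n=21: candidate gives 40177296236, actual u_21 = 40177296236 ✓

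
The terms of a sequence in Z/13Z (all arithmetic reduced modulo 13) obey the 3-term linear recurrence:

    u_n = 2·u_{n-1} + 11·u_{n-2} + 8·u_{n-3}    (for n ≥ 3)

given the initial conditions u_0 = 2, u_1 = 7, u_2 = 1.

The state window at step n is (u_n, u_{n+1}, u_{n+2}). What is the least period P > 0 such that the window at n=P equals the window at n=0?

n=0: window = (2, 7, 1)
n=1: window = (7, 1, 4)
n=2: window = (1, 4, 10)
n=3: window = (4, 10, 7)
n=4: window = (10, 7, 0)
n=5: window = (7, 0, 1)
n=6: window = (0, 1, 6)
n=7: window = (1, 6, 10)
n=8: window = (6, 10, 3)
n=9: window = (10, 3, 8)
n=10: window = (3, 8, 12)
n=11: window = (8, 12, 6)
n=12: window = (12, 6, 0)
n=13: window = (6, 0, 6)
n=14: window = (0, 6, 8)
n=15: window = (6, 8, 4)
n=16: window = (8, 4, 1)
n=17: window = (4, 1, 6)
n=18: window = (1, 6, 3)
n=19: window = (6, 3, 2)
n=20: window = (3, 2, 7)
n=21: window = (2, 7, 8)
n=22: window = (7, 8, 5)
n=23: window = (8, 5, 11)
n=24: window = (5, 11, 11)
n=25: window = (11, 11, 1)
n=26: window = (11, 1, 3)
n=27: window = (1, 3, 1)
n=28: window = (3, 1, 4)
n=29: window = (1, 4, 4)
n=30: window = (4, 4, 8)
n=31: window = (4, 8, 1)
n=32: window = (8, 1, 5)
n=33: window = (1, 5, 7)
n=34: window = (5, 7, 12)
n=35: window = (7, 12, 11)
n=36: window = (12, 11, 2)
n=37: window = (11, 2, 0)
n=38: window = (2, 0, 6)
n=39: window = (0, 6, 2)
n=40: window = (6, 2, 5)
…
n=54: window = (7, 7, 2)
n=55: window = (7, 2, 7)
n=56: window = (2, 7, 1)
window at n=56 equals window at n=0 → period = 56

56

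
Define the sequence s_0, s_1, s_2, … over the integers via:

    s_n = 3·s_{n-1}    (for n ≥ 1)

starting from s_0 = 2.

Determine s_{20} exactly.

6973568802

s_1 = 3·2 = 6
s_2 = 3·6 = 18
s_3 = 3·18 = 54
s_4 = 3·54 = 162
s_5 = 3·162 = 486
s_6 = 3·486 = 1458
s_7 = 3·1458 = 4374
s_8 = 3·4374 = 13122
s_9 = 3·13122 = 39366
s_10 = 3·39366 = 118098
s_11 = 3·118098 = 354294
s_12 = 3·354294 = 1062882
s_13 = 3·1062882 = 3188646
s_14 = 3·3188646 = 9565938
s_15 = 3·9565938 = 28697814
s_16 = 3·28697814 = 86093442
s_17 = 3·86093442 = 258280326
s_18 = 3·258280326 = 774840978
s_19 = 3·774840978 = 2324522934
s_20 = 3·2324522934 = 6973568802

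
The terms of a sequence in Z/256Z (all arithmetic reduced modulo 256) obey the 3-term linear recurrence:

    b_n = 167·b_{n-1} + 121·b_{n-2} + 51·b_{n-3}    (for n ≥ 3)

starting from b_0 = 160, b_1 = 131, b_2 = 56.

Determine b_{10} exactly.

b_3 = 167·56 + 121·131 + 51·160 = 83
b_4 = 167·83 + 121·56 + 51·131 = 182
b_5 = 167·182 + 121·83 + 51·56 = 29
b_6 = 167·29 + 121·182 + 51·83 = 122
b_7 = 167·122 + 121·29 + 51·182 = 141
b_8 = 167·141 + 121·122 + 51·29 = 108
b_9 = 167·108 + 121·141 + 51·122 = 103
b_10 = 167·103 + 121·108 + 51·141 = 84

84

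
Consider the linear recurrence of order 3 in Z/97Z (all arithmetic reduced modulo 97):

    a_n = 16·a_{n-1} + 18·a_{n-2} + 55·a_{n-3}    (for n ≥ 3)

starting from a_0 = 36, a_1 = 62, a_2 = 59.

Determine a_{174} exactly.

a_3 = 16·59 + 18·62 + 55·36 = 63
a_4 = 16·63 + 18·59 + 55·62 = 48
a_5 = 16·48 + 18·63 + 55·59 = 6
a_6 = 16·6 + 18·48 + 55·63 = 60
a_7 = 16·60 + 18·6 + 55·48 = 22
a_8 = 16·22 + 18·60 + 55·6 = 16
Continuing the recurrence:
  a_9 = 72;  a_10 = 31;  a_11 = 53;  a_12 = 31;  a_13 = 51;  a_14 = 21
  a_15 = 49;  a_16 = 87;  a_17 = 34;  a_18 = 52;  a_19 = 21;  a_20 = 38
  a_21 = 63;  a_22 = 34;  a_23 = 82;  a_24 = 54;  a_25 = 39;  a_26 = 92
  a_27 = 3;  a_28 = 66;  a_29 = 59;  a_30 = 66;  a_31 = 25;  a_32 = 80
  a_33 = 25;  a_34 = 14;  a_35 = 30;  a_36 = 70;  a_37 = 5;  a_38 = 80
  a_39 = 79;  a_40 = 69;  a_41 = 39;  a_42 = 3;  a_43 = 83;  a_44 = 35
  a_45 = 85;  a_46 = 56;  a_47 = 83;  a_48 = 27;  a_49 = 59;  a_50 = 78
  a_51 = 12;  a_52 = 88;  a_53 = 94;  a_54 = 62;  a_55 = 55;  a_56 = 85
  a_57 = 37;  a_58 = 6;  a_59 = 5;  a_60 = 89;  a_61 = 1;  a_62 = 50
  a_63 = 87;  a_64 = 19;  a_65 = 61;  a_66 = 89;  a_67 = 75;  a_68 = 46
  a_69 = 94;  a_70 = 55;  a_71 = 58;  a_72 = 7;  a_73 = 10;  a_74 = 81
  a_75 = 18;  a_76 = 65;  a_77 = 96;  a_78 = 10;  a_79 = 31;  a_80 = 39
  a_81 = 83;  a_82 = 49;  a_83 = 58;  a_84 = 70;  a_85 = 9;  a_86 = 35
  a_87 = 13;  a_88 = 72;  a_89 = 13;  a_90 = 85;  a_91 = 25;  a_92 = 26
  a_93 = 12;  a_94 = 95;  a_95 = 62;  a_96 = 64;  a_97 = 90;  a_98 = 85
  a_99 = 1;  a_100 = 94;  a_101 = 86;  a_102 = 19;  a_103 = 38;  a_104 = 54
  a_105 = 71;  a_106 = 27;  a_107 = 24;  a_108 = 22;  a_109 = 38;  a_110 = 93
  a_111 = 84;  a_112 = 64;  a_113 = 85;  a_114 = 51;  a_115 = 46;  a_116 = 24
  a_117 = 40;  a_118 = 13;  a_119 = 17;  a_120 = 87;  a_121 = 85;  a_122 = 78
  a_123 = 94;  a_124 = 17;  a_125 = 46;  a_126 = 4;  a_127 = 81;  a_128 = 18
  a_129 = 26;  a_130 = 54;  a_131 = 91;  a_132 = 75;  a_133 = 85;  a_134 = 52
  a_135 = 85;  a_136 = 84;  a_137 = 11;  a_138 = 58;  a_139 = 23;  a_140 = 77
  a_141 = 83;  a_142 = 2;  a_143 = 38;  a_144 = 68;  a_145 = 39;  a_146 = 58
  a_147 = 35;  a_148 = 63;  a_149 = 75;  a_150 = 88;  a_151 = 15;  a_152 = 32
  a_153 = 93;  a_154 = 76;  a_155 = 91;  a_156 = 82;  a_157 = 49;  a_158 = 87
  a_159 = 91;  a_160 = 91;  a_161 = 22;  a_162 = 11;  a_163 = 48;  a_164 = 42
  a_165 = 7;  a_166 = 16;  a_167 = 73;  a_168 = 95;  a_169 = 28;  a_170 = 62
  a_171 = 28;  a_172 = 0
a_173 = 16·0 + 18·28 + 55·62 = 34
a_174 = 16·34 + 18·0 + 55·28 = 47

47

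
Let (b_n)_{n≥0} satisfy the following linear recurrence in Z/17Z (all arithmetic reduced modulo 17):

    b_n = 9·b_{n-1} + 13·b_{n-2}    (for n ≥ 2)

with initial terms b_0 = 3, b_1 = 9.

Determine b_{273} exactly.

6

b_2 = 9·9 + 13·3 = 1
b_3 = 9·1 + 13·9 = 7
b_4 = 9·7 + 13·1 = 8
b_5 = 9·8 + 13·7 = 10
b_6 = 9·10 + 13·8 = 7
b_7 = 9·7 + 13·10 = 6
b_8 = 9·6 + 13·7 = 9
b_9 = 9·9 + 13·6 = 6
b_10 = 9·6 + 13·9 = 1
b_11 = 9·1 + 13·6 = 2
b_12 = 9·2 + 13·1 = 14
b_13 = 9·14 + 13·2 = 16
b_14 = 9·16 + 13·14 = 3
b_15 = 9·3 + 13·16 = 14
b_16 = 9·14 + 13·3 = 12
b_17 = 9·12 + 13·14 = 1
b_18 = 9·1 + 13·12 = 12
b_19 = 9·12 + 13·1 = 2
b_20 = 9·2 + 13·12 = 4
b_21 = 9·4 + 13·2 = 11
b_22 = 9·11 + 13·4 = 15
b_23 = 9·15 + 13·11 = 6
b_24 = 9·6 + 13·15 = 11
b_25 = 9·11 + 13·6 = 7
b_26 = 9·7 + 13·11 = 2
b_27 = 9·2 + 13·7 = 7
b_28 = 9·7 + 13·2 = 4
b_29 = 9·4 + 13·7 = 8
b_30 = 9·8 + 13·4 = 5
b_31 = 9·5 + 13·8 = 13
b_32 = 9·13 + 13·5 = 12
b_33 = 9·12 + 13·13 = 5
b_34 = 9·5 + 13·12 = 14
b_35 = 9·14 + 13·5 = 4
b_36 = 9·4 + 13·14 = 14
b_37 = 9·14 + 13·4 = 8
b_38 = 9·8 + 13·14 = 16
b_39 = 9·16 + 13·8 = 10
b_40 = 9·10 + 13·16 = 9
b_41 = 9·9 + 13·10 = 7
b_42 = 9·7 + 13·9 = 10
b_43 = 9·10 + 13·7 = 11
b_44 = 9·11 + 13·10 = 8
b_45 = 9·8 + 13·11 = 11
b_46 = 9·11 + 13·8 = 16
b_47 = 9·16 + 13·11 = 15
b_48 = 9·15 + 13·16 = 3
b_49 = 9·3 + 13·15 = 1
b_50 = 9·1 + 13·3 = 14
b_51 = 9·14 + 13·1 = 3
b_52 = 9·3 + 13·14 = 5
b_53 = 9·5 + 13·3 = 16
b_54 = 9·16 + 13·5 = 5
b_55 = 9·5 + 13·16 = 15
b_56 = 9·15 + 13·5 = 13
b_57 = 9·13 + 13·15 = 6
b_58 = 9·6 + 13·13 = 2
b_59 = 9·2 + 13·6 = 11
b_60 = 9·11 + 13·2 = 6
b_61 = 9·6 + 13·11 = 10
b_62 = 9·10 + 13·6 = 15
b_63 = 9·15 + 13·10 = 10
b_64 = 9·10 + 13·15 = 13
b_65 = 9·13 + 13·10 = 9
b_66 = 9·9 + 13·13 = 12
b_67 = 9·12 + 13·9 = 4
b_68 = 9·4 + 13·12 = 5
b_69 = 9·5 + 13·4 = 12
b_70 = 9·12 + 13·5 = 3
b_71 = 9·3 + 13·12 = 13
b_72 = 9·13 + 13·3 = 3
b_73 = 9·3 + 13·13 = 9
(b_72, b_73) = (3, 9) = (b_0, b_1), so the sequence has period 72.
273 ≡ 57 (mod 72), hence b_273 = b_57 = 6.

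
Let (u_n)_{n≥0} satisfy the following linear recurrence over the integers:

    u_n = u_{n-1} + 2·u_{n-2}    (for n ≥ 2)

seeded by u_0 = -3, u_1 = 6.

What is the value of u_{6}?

u_2 = 1·6 + 2·-3 = 0
u_3 = 1·0 + 2·6 = 12
u_4 = 1·12 + 2·0 = 12
u_5 = 1·12 + 2·12 = 36
u_6 = 1·36 + 2·12 = 60

60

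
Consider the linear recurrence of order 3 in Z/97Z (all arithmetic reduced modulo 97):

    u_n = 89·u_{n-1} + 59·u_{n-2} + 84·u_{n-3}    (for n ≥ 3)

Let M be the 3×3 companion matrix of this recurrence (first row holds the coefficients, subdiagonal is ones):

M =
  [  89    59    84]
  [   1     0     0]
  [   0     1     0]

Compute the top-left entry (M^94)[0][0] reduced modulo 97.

78

(M^94)[0][0] is the top entry after applying M 94 times to the unit state (1, 0, 0). Equivalently it is h_{96} for the auxiliary sequence (h_n) obeying the same recurrence with h_2 = 1 and h_i = 0 for 0 ≤ i < 2:
h_3 = 89·1 + 59·0 + 84·0 = 89
h_4 = 89·89 + 59·1 + 84·0 = 26
h_5 = 89·26 + 59·89 + 84·1 = 83
h_6 = 89·83 + 59·26 + 84·89 = 4
h_7 = 89·4 + 59·83 + 84·26 = 65
h_8 = 89·65 + 59·4 + 84·83 = 92
h_9 = 89·92 + 59·65 + 84·4 = 40
h_10 = 89·40 + 59·92 + 84·65 = 92
h_11 = 89·92 + 59·40 + 84·92 = 40
h_12 = 89·40 + 59·92 + 84·40 = 29
h_13 = 89·29 + 59·40 + 84·92 = 59
h_14 = 89·59 + 59·29 + 84·40 = 40
h_15 = 89·40 + 59·59 + 84·29 = 68
h_16 = 89·68 + 59·40 + 84·59 = 79
h_17 = 89·79 + 59·68 + 84·40 = 47
h_18 = 89·47 + 59·79 + 84·68 = 6
h_19 = 89·6 + 59·47 + 84·79 = 49
h_20 = 89·49 + 59·6 + 84·47 = 30
h_21 = 89·30 + 59·49 + 84·6 = 51
h_22 = 89·51 + 59·30 + 84·49 = 46
h_23 = 89·46 + 59·51 + 84·30 = 20
h_24 = 89·20 + 59·46 + 84·51 = 48
h_25 = 89·48 + 59·20 + 84·46 = 4
h_26 = 89·4 + 59·48 + 84·20 = 18
h_27 = 89·18 + 59·4 + 84·48 = 50
h_28 = 89·50 + 59·18 + 84·4 = 28
h_29 = 89·28 + 59·50 + 84·18 = 67
h_30 = 89·67 + 59·28 + 84·50 = 78
h_31 = 89·78 + 59·67 + 84·28 = 55
h_32 = 89·55 + 59·78 + 84·67 = 90
h_33 = 89·90 + 59·55 + 84·78 = 56
h_34 = 89·56 + 59·90 + 84·55 = 73
h_35 = 89·73 + 59·56 + 84·90 = 95
h_36 = 89·95 + 59·73 + 84·56 = 6
h_37 = 89·6 + 59·95 + 84·73 = 49
h_38 = 89·49 + 59·6 + 84·95 = 85
h_39 = 89·85 + 59·49 + 84·6 = 96
h_40 = 89·96 + 59·85 + 84·49 = 21
h_41 = 89·21 + 59·96 + 84·85 = 26
h_42 = 89·26 + 59·21 + 84·96 = 74
h_43 = 89·74 + 59·26 + 84·21 = 87
h_44 = 89·87 + 59·74 + 84·26 = 34
h_45 = 89·34 + 59·87 + 84·74 = 19
h_46 = 89·19 + 59·34 + 84·87 = 44
h_47 = 89·44 + 59·19 + 84·34 = 36
h_48 = 89·36 + 59·44 + 84·19 = 24
h_49 = 89·24 + 59·36 + 84·44 = 2
h_50 = 89·2 + 59·24 + 84·36 = 59
h_51 = 89·59 + 59·2 + 84·24 = 13
h_52 = 89·13 + 59·59 + 84·2 = 53
h_53 = 89·53 + 59·13 + 84·59 = 61
h_54 = 89·61 + 59·53 + 84·13 = 45
h_55 = 89·45 + 59·61 + 84·53 = 28
h_56 = 89·28 + 59·45 + 84·61 = 86
h_57 = 89·86 + 59·28 + 84·45 = 88
h_58 = 89·88 + 59·86 + 84·28 = 29
h_59 = 89·29 + 59·88 + 84·86 = 59
h_60 = 89·59 + 59·29 + 84·88 = 95
h_61 = 89·95 + 59·59 + 84·29 = 16
h_62 = 89·16 + 59·95 + 84·59 = 54
h_63 = 89·54 + 59·16 + 84·95 = 53
h_64 = 89·53 + 59·54 + 84·16 = 32
h_65 = 89·32 + 59·53 + 84·54 = 35
h_66 = 89·35 + 59·32 + 84·53 = 46
h_67 = 89·46 + 59·35 + 84·32 = 20
h_68 = 89·20 + 59·46 + 84·35 = 62
h_69 = 89·62 + 59·20 + 84·46 = 86
h_70 = 89·86 + 59·62 + 84·20 = 91
h_71 = 89·91 + 59·86 + 84·62 = 48
h_72 = 89·48 + 59·91 + 84·86 = 84
h_73 = 89·84 + 59·48 + 84·91 = 7
h_74 = 89·7 + 59·84 + 84·48 = 8
h_75 = 89·8 + 59·7 + 84·84 = 33
h_76 = 89·33 + 59·8 + 84·7 = 20
h_77 = 89·20 + 59·33 + 84·8 = 34
h_78 = 89·34 + 59·20 + 84·33 = 91
h_79 = 89·91 + 59·34 + 84·20 = 48
h_80 = 89·48 + 59·91 + 84·34 = 81
h_81 = 89·81 + 59·48 + 84·91 = 31
h_82 = 89·31 + 59·81 + 84·48 = 27
h_83 = 89·27 + 59·31 + 84·81 = 75
h_84 = 89·75 + 59·27 + 84·31 = 8
h_85 = 89·8 + 59·75 + 84·27 = 33
h_86 = 89·33 + 59·8 + 84·75 = 9
h_87 = 89·9 + 59·33 + 84·8 = 25
h_88 = 89·25 + 59·9 + 84·33 = 96
h_89 = 89·96 + 59·25 + 84·9 = 8
h_90 = 89·8 + 59·96 + 84·25 = 37
h_91 = 89·37 + 59·8 + 84·96 = 92
h_92 = 89·92 + 59·37 + 84·8 = 82
h_93 = 89·82 + 59·92 + 84·37 = 23
h_94 = 89·23 + 59·82 + 84·92 = 63
h_95 = 89·63 + 59·23 + 84·82 = 78
h_96 = 89·78 + 59·63 + 84·23 = 78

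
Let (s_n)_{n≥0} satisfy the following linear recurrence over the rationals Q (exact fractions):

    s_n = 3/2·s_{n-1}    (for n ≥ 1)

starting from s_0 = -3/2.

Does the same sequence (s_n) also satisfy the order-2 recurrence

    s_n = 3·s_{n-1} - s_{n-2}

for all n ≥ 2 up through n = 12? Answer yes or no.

no

Terms s_0..s_12: -3/2, -9/4, -27/8, -81/16, -243/32, -729/64, -2187/128, -6561/256, -19683/512, -59049/1024, -177147/2048, -531441/4096, -1594323/8192
n=2: candidate gives -21/4, actual s_2 = -27/8 ✗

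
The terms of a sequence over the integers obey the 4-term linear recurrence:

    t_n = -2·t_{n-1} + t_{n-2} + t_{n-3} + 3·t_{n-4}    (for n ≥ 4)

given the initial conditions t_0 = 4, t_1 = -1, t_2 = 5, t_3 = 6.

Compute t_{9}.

-189

t_4 = -2·6 + 1·5 + 1·-1 + 3·4 = 4
t_5 = -2·4 + 1·6 + 1·5 + 3·-1 = 0
t_6 = -2·0 + 1·4 + 1·6 + 3·5 = 25
t_7 = -2·25 + 1·0 + 1·4 + 3·6 = -28
t_8 = -2·-28 + 1·25 + 1·0 + 3·4 = 93
t_9 = -2·93 + 1·-28 + 1·25 + 3·0 = -189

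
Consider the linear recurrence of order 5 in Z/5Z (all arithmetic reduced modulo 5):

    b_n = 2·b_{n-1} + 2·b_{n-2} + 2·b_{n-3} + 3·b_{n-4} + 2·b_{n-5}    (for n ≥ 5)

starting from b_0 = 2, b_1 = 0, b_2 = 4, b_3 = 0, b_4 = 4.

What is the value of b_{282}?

b_5 = 2·4 + 2·0 + 2·4 + 3·0 + 2·2 = 0
b_6 = 2·0 + 2·4 + 2·0 + 3·4 + 2·0 = 0
b_7 = 2·0 + 2·0 + 2·4 + 3·0 + 2·4 = 1
b_8 = 2·1 + 2·0 + 2·0 + 3·4 + 2·0 = 4
b_9 = 2·4 + 2·1 + 2·0 + 3·0 + 2·4 = 3
b_10 = 2·3 + 2·4 + 2·1 + 3·0 + 2·0 = 1
Continuing the recurrence:
  b_11 = 4;  b_12 = 0;  b_13 = 2;  b_14 = 1;  b_15 = 0;  b_16 = 4
  b_17 = 1;  b_18 = 2;  b_19 = 1;  b_20 = 0;  b_21 = 2;  b_22 = 4
  b_23 = 4;  b_24 = 2;  b_25 = 1;  b_26 = 0;  b_27 = 1;  b_28 = 3
  b_29 = 0;  b_30 = 0;  b_31 = 4;  b_32 = 4;  b_33 = 2;  b_34 = 0
  b_35 = 4;  b_36 = 2;  b_37 = 1;  b_38 = 3;  b_39 = 4;  b_40 = 0
  b_41 = 1;  b_42 = 1;  b_43 = 2;  b_44 = 1;  b_45 = 1;  b_46 = 3
  b_47 = 3;  b_48 = 1;  b_49 = 4;  b_50 = 2;  b_51 = 4;  b_52 = 4
  b_53 = 4;  b_54 = 3;  b_55 = 3;  b_56 = 0;  b_57 = 2;  b_58 = 2
  b_59 = 3;  b_60 = 0;  b_61 = 1;  b_62 = 3;  b_63 = 1;  b_64 = 1
  b_65 = 3;  b_66 = 1;  b_67 = 4;  b_68 = 1;  b_69 = 3;  b_70 = 0
  b_71 = 2;  b_72 = 1;  b_73 = 2;  b_74 = 1;  b_75 = 4;  b_76 = 1
  b_77 = 0;  b_78 = 2;  b_79 = 0;  b_80 = 0;  b_81 = 1;  b_82 = 3
  b_83 = 2;  b_84 = 2;  b_85 = 2;  b_86 = 3;  b_87 = 1;  b_88 = 2
  b_89 = 2;  b_90 = 3;  b_91 = 3;  b_92 = 4;  b_93 = 0;  b_94 = 2
  b_95 = 2;  b_96 = 1;  b_97 = 3;  b_98 = 3;  b_99 = 4;  b_100 = 2
  b_101 = 4;  b_102 = 0;  b_103 = 0;  b_104 = 2;  b_105 = 0;  b_106 = 2
  b_107 = 3;  b_108 = 1;  b_109 = 1;  b_110 = 1;  b_111 = 4;  b_112 = 1
  b_113 = 2;  b_114 = 4;  b_115 = 3;  b_116 = 4;  b_117 = 0;  b_118 = 0
  b_119 = 0;  b_120 = 3;  b_121 = 4;  b_122 = 4;  b_123 = 2;  b_124 = 4
  b_125 = 3;  b_126 = 3;  b_127 = 4;  b_128 = 1;  b_129 = 3;  b_130 = 1
  b_131 = 3;  b_132 = 0;  b_133 = 4;  b_134 = 3;  b_135 = 0;  b_136 = 0
  b_137 = 3;  b_138 = 3;  b_139 = 3;  b_140 = 3;  b_141 = 2;  b_142 = 1
  b_143 = 2;  b_144 = 0;  b_145 = 3;  b_146 = 2;  b_147 = 3;  b_148 = 0
  b_149 = 4;  b_150 = 1;  b_151 = 3;  b_152 = 2;  b_153 = 4;  b_154 = 4
  b_155 = 1;  b_156 = 0;  b_157 = 1;  b_158 = 4;  b_159 = 1;  b_160 = 4
  b_161 = 1;  b_162 = 1;  b_163 = 3;  b_164 = 4;  b_165 = 2;  b_166 = 3
  b_167 = 4;  b_168 = 1;  b_169 = 0;  b_170 = 3;  b_171 = 1;  b_172 = 4
  b_173 = 3;  b_174 = 0;  b_175 = 3;  b_176 = 1;  b_177 = 0;  b_178 = 4
  b_179 = 4;  b_180 = 0;  b_181 = 3;  b_182 = 1;  b_183 = 3;  b_184 = 2
  b_185 = 1;  b_186 = 1;  b_187 = 4;  b_188 = 4;  b_189 = 0;  b_190 = 1
  b_191 = 4;  b_192 = 0;  b_193 = 3;  b_194 = 2;  b_195 = 4;  b_196 = 1
  b_197 = 3;  b_198 = 3;  b_199 = 0;  b_200 = 3;  b_201 = 3;  b_202 = 2
  b_203 = 2;  b_204 = 3;  b_205 = 4;  b_206 = 0;  b_207 = 4;  b_208 = 4
  b_209 = 4;  b_210 = 2;  b_211 = 2;  b_212 = 1;  b_213 = 0;  b_214 = 0
  b_215 = 2;  b_216 = 1;  b_217 = 3;  b_218 = 2;  b_219 = 3;  b_220 = 3
  b_221 = 2;  b_222 = 3;  b_223 = 4;  b_224 = 3;  b_225 = 2;  b_226 = 1
  b_227 = 0;  b_228 = 3;  b_229 = 0;  b_230 = 3;  b_231 = 4;  b_232 = 3
  b_233 = 1;  b_234 = 0;  b_235 = 1;  b_236 = 1;  b_237 = 3;  b_238 = 2
  b_239 = 0;  b_240 = 0;  b_241 = 0;  b_242 = 2;  b_243 = 3;  b_244 = 0
  b_245 = 0;  b_246 = 2;  b_247 = 2;  b_248 = 4;  b_249 = 1;  b_250 = 0
  b_251 = 0;  b_252 = 3;  b_253 = 2;  b_254 = 2;  b_255 = 4;  b_256 = 0
  b_257 = 4;  b_258 = 1;  b_259 = 1;  b_260 = 0;  b_261 = 1;  b_262 = 0
  b_263 = 2;  b_264 = 3;  b_265 = 3;  b_266 = 3;  b_267 = 4;  b_268 = 3
  b_269 = 0;  b_270 = 4;  b_271 = 2;  b_272 = 4;  b_273 = 1;  b_274 = 1
  b_275 = 1;  b_276 = 2;  b_277 = 4;  b_278 = 4;  b_279 = 0;  b_280 = 4
b_281 = 2·4 + 2·0 + 2·4 + 3·4 + 2·2 = 2
b_282 = 2·2 + 2·4 + 2·0 + 3·4 + 2·4 = 2

2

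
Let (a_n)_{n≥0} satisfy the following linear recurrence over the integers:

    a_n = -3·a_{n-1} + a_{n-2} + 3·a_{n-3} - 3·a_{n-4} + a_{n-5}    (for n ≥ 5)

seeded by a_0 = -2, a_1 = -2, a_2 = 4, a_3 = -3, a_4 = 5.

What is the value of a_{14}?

a_5 = -3·5 + 1·-3 + 3·4 + -3·-2 + 1·-2 = -2
a_6 = -3·-2 + 1·5 + 3·-3 + -3·4 + 1·-2 = -12
a_7 = -3·-12 + 1·-2 + 3·5 + -3·-3 + 1·4 = 62
a_8 = -3·62 + 1·-12 + 3·-2 + -3·5 + 1·-3 = -222
a_9 = -3·-222 + 1·62 + 3·-12 + -3·-2 + 1·5 = 703
a_10 = -3·703 + 1·-222 + 3·62 + -3·-12 + 1·-2 = -2111
a_11 = -3·-2111 + 1·703 + 3·-222 + -3·62 + 1·-12 = 6172
a_12 = -3·6172 + 1·-2111 + 3·703 + -3·-222 + 1·62 = -17790
a_13 = -3·-17790 + 1·6172 + 3·-2111 + -3·703 + 1·-222 = 50878
a_14 = -3·50878 + 1·-17790 + 3·6172 + -3·-2111 + 1·703 = -144872

-144872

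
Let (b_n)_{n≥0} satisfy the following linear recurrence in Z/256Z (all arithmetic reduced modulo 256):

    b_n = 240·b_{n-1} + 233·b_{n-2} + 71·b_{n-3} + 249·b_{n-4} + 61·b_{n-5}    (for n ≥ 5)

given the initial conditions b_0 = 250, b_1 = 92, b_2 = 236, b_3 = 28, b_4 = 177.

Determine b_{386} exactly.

b_5 = 240·177 + 233·28 + 71·236 + 249·92 + 61·250 = 238
b_6 = 240·238 + 233·177 + 71·28 + 249·236 + 61·92 = 117
b_7 = 240·117 + 233·238 + 71·177 + 249·28 + 61·236 = 221
b_8 = 240·221 + 233·117 + 71·238 + 249·177 + 61·28 = 132
b_9 = 240·132 + 233·221 + 71·117 + 249·238 + 61·177 = 3
b_10 = 240·3 + 233·132 + 71·221 + 249·117 + 61·238 = 194
Continuing the recurrence:
  b_11 = 13;  b_12 = 164;  b_13 = 194;  b_14 = 40;  b_15 = 109;  b_16 = 3
  b_17 = 227;  b_18 = 232;  b_19 = 125;  b_20 = 49;  b_21 = 143;  b_22 = 19
  b_23 = 107;  b_24 = 182;  b_25 = 12;  b_26 = 33;  b_27 = 240;  b_28 = 226
  b_29 = 129;  b_30 = 39;  b_31 = 244;  b_32 = 8;  b_33 = 184;  b_34 = 32
  b_35 = 79;  b_36 = 36;  b_37 = 103;  b_38 = 53;  b_39 = 226;  b_40 = 133
  b_41 = 216;  b_42 = 83;  b_43 = 190;  b_44 = 202;  b_45 = 28;  b_46 = 255
  b_47 = 39;  b_48 = 43;  b_49 = 230;  b_50 = 71;  b_51 = 133;  b_52 = 55
  b_53 = 67;  b_54 = 159;  b_55 = 148;  b_56 = 60;  b_57 = 83;  b_58 = 22
  b_59 = 166;  b_60 = 75;  b_61 = 135;  b_62 = 10;  b_63 = 192;  b_64 = 12
  b_65 = 244;  b_66 = 209;  b_67 = 122;  b_68 = 177;  b_69 = 33;  b_70 = 76
  b_71 = 215;  b_72 = 30;  b_73 = 41;  b_74 = 40;  b_75 = 94;  b_76 = 80
  b_77 = 173;  b_78 = 191;  b_79 = 171;  b_80 = 88;  b_81 = 113;  b_82 = 117
  b_83 = 199;  b_84 = 187;  b_85 = 195;  b_86 = 238;  b_87 = 232;  b_88 = 129
  b_89 = 84;  b_90 = 118;  b_91 = 57;  b_92 = 227;  b_93 = 220;  b_94 = 116
  b_95 = 128;  b_96 = 248;  b_97 = 63;  b_98 = 136;  b_99 = 195;  b_100 = 201
  b_101 = 2;  b_102 = 49;  b_103 = 148;  b_104 = 223;  b_105 = 50;  b_106 = 6
  b_107 = 156;  b_108 = 191;  b_109 = 123;  b_110 = 43;  b_111 = 102;  b_112 = 211
  b_113 = 185;  b_114 = 231;  b_115 = 235;  b_116 = 103;  b_117 = 188;  b_118 = 240
  b_119 = 75;  b_120 = 18;  b_121 = 26;  b_122 = 203;  b_123 = 27;  b_124 = 170
  b_125 = 212;  b_126 = 156;  b_127 = 252;  b_128 = 209;  b_129 = 70;  b_130 = 253
  b_131 = 37;  b_132 = 180;  b_133 = 123;  b_134 = 42;  b_135 = 133;  b_136 = 236
  b_137 = 122;  b_138 = 56;  b_139 = 93;  b_140 = 59;  b_141 = 99;  b_142 = 216
  b_143 = 197;  b_144 = 73;  b_145 = 255;  b_146 = 211;  b_147 = 59;  b_148 = 6
  b_149 = 68;  b_150 = 145;  b_151 = 40;  b_152 = 58;  b_153 = 145;  b_154 = 15
  b_155 = 148;  b_156 = 144;  b_157 = 184;  b_158 = 192;  b_159 = 239;  b_160 = 44
  b_161 = 79;  b_162 = 253;  b_163 = 130;  b_164 = 205;  b_165 = 0;  b_166 = 139
  b_167 = 230;  b_168 = 130;  b_169 = 156;  b_170 = 143;  b_171 = 239;  b_172 = 187
  b_173 = 54;  b_174 = 95;  b_175 = 157;  b_176 = 119;  b_177 = 227;  b_178 = 239
  b_179 = 4;  b_180 = 100;  b_181 = 211;  b_182 = 126;  b_183 = 190;  b_184 = 139
  b_185 = 63;  b_186 = 26;  b_187 = 24;  b_188 = 28;  b_189 = 180;  b_190 = 49
  b_191 = 18;  b_192 = 89;  b_193 = 41;  b_194 = 252;  b_195 = 111;  b_196 = 166
  b_197 = 161;  b_198 = 176;  b_199 = 150;  b_200 = 96;  b_201 = 125;  b_202 = 183
  b_203 = 203;  b_204 = 168;  b_205 = 121;  b_206 = 109;  b_207 = 247;  b_208 = 27
  b_209 = 19;  b_210 = 190;  b_211 = 32;  b_212 = 81;  b_213 = 172;  b_214 = 46
  b_215 = 137;  b_216 = 107;  b_217 = 92;  b_218 = 92;  b_219 = 224;  b_220 = 248
  b_221 = 223;  b_222 = 80;  b_223 = 139;  b_224 = 145;  b_225 = 162;  b_226 = 89
  b_227 = 92;  b_228 = 87;  b_229 = 26;  b_230 = 62;  b_231 = 156;  b_232 = 111
  b_233 = 67;  b_234 = 155;  b_235 = 150;  b_236 = 107;  b_237 = 113;  b_238 = 167
  b_239 = 235;  b_240 = 119;  b_241 = 44;  b_242 = 24;  b_243 = 235;  b_244 = 26
  b_245 = 18;  b_246 = 139;  b_247 = 51;  b_248 = 154;  b_249 = 12;  b_250 = 12
  b_251 = 156;  b_252 = 113;  b_253 = 158;  b_254 = 197;  b_255 = 109;  b_256 = 100
  b_257 = 51;  b_258 = 82;  b_259 = 253;  b_260 = 52;  b_261 = 50;  b_262 = 72
  b_263 = 13;  b_264 = 115;  b_265 = 163;  b_266 = 8;  b_267 = 141;  b_268 = 161
  b_269 = 111;  b_270 = 83;  b_271 = 139;  b_272 = 214;  b_273 = 124;  b_274 = 193
  b_275 = 32;  b_276 = 82;  b_277 = 33;  b_278 = 183;  b_279 = 116;  b_280 = 216
  b_281 = 120;  b_282 = 32;  b_283 = 143;  b_284 = 52;  b_285 = 247;  b_286 = 69
  b_287 = 162;  b_288 = 213;  b_289 = 232;  b_290 = 67;  b_291 = 14;  b_292 = 58
  b_293 = 28;  b_294 = 95;  b_295 = 55;  b_296 = 139;  b_297 = 198;  b_298 = 119
  b_299 = 117;  b_300 = 55;  b_301 = 195;  b_302 = 63;  b_303 = 244;  b_304 = 140
  b_305 = 147;  b_306 = 166;  b_307 = 150;  b_308 = 203;  b_309 = 55;  b_310 = 106
  b_311 = 48;  b_312 = 236;  b_313 = 52;  b_314 = 17;  b_315 = 170;  b_316 = 65
  b_317 = 49;  b_318 = 44;  b_319 = 71;  b_320 = 238;  b_321 = 25;  b_322 = 56
  b_323 = 206;  b_324 = 112;  b_325 = 13;  b_326 = 175;  b_327 = 171;  b_328 = 56
  b_329 = 1;  b_330 = 165;  b_331 = 39;  b_332 = 59;  b_333 = 227;  b_334 = 14
  b_335 = 88;  b_336 = 225;  b_337 = 196;  b_338 = 166;  b_339 = 89;  b_340 = 179
  b_341 = 28;  b_342 = 4;  b_343 = 0;  b_344 = 184;  b_345 = 127;  b_346 = 24
  b_347 = 19;  b_348 = 217;  b_349 = 194;  b_350 = 65;  b_351 = 228;  b_352 = 79
  b_353 = 2;  b_354 = 118;  b_355 = 156;  b_356 = 95;  b_357 = 139;  b_358 = 75
  b_359 = 6;  b_360 = 3;  b_361 = 233;  b_362 = 231;  b_363 = 43;  b_364 = 135
  b_365 = 28;  b_366 = 64;  b_367 = 203;  b_368 = 226;  b_369 = 202;  b_370 = 75
  b_371 = 139;  b_372 = 202;  b_373 = 4;  b_374 = 60;  b_375 = 252;  b_376 = 145
  b_377 = 246;  b_378 = 205;  b_379 = 181;  b_380 = 148;  b_381 = 43;  b_382 = 58
  b_383 = 117;  b_384 = 124
b_385 = 240·124 + 233·117 + 71·58 + 249·43 + 61·148 = 234
b_386 = 240·234 + 233·124 + 71·117 + 249·58 + 61·43 = 88

88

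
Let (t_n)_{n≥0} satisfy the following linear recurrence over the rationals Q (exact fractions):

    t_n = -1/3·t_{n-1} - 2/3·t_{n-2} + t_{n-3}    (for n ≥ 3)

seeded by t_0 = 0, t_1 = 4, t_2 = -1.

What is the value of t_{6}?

t_3 = -1/3·-1 + -2/3·4 + 1·0 = -7/3
t_4 = -1/3·-7/3 + -2/3·-1 + 1·4 = 49/9
t_5 = -1/3·49/9 + -2/3·-7/3 + 1·-1 = -34/27
t_6 = -1/3·-34/27 + -2/3·49/9 + 1·-7/3 = -449/81

-449/81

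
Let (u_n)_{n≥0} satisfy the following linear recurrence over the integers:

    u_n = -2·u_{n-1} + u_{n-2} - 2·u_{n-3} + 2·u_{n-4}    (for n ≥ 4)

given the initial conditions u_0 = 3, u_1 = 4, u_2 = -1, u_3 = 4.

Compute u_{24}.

-6665984787

u_4 = -2·4 + 1·-1 + -2·4 + 2·3 = -11
u_5 = -2·-11 + 1·4 + -2·-1 + 2·4 = 36
u_6 = -2·36 + 1·-11 + -2·4 + 2·-1 = -93
u_7 = -2·-93 + 1·36 + -2·-11 + 2·4 = 252
u_8 = -2·252 + 1·-93 + -2·36 + 2·-11 = -691
u_9 = -2·-691 + 1·252 + -2·-93 + 2·36 = 1892
u_10 = -2·1892 + 1·-691 + -2·252 + 2·-93 = -5165
u_11 = -2·-5165 + 1·1892 + -2·-691 + 2·252 = 14108
u_12 = -2·14108 + 1·-5165 + -2·1892 + 2·-691 = -38547
u_13 = -2·-38547 + 1·14108 + -2·-5165 + 2·1892 = 105316
u_14 = -2·105316 + 1·-38547 + -2·14108 + 2·-5165 = -287725
u_15 = -2·-287725 + 1·105316 + -2·-38547 + 2·14108 = 786076
u_16 = -2·786076 + 1·-287725 + -2·105316 + 2·-38547 = -2147603
u_17 = -2·-2147603 + 1·786076 + -2·-287725 + 2·105316 = 5867364
u_18 = -2·5867364 + 1·-2147603 + -2·786076 + 2·-287725 = -16029933
u_19 = -2·-16029933 + 1·5867364 + -2·-2147603 + 2·786076 = 43794588
u_20 = -2·43794588 + 1·-16029933 + -2·5867364 + 2·-2147603 = -119649043
u_21 = -2·-119649043 + 1·43794588 + -2·-16029933 + 2·5867364 = 326887268
u_22 = -2·326887268 + 1·-119649043 + -2·43794588 + 2·-16029933 = -893072621
u_23 = -2·-893072621 + 1·326887268 + -2·-119649043 + 2·43794588 = 2439919772
u_24 = -2·2439919772 + 1·-893072621 + -2·326887268 + 2·-119649043 = -6665984787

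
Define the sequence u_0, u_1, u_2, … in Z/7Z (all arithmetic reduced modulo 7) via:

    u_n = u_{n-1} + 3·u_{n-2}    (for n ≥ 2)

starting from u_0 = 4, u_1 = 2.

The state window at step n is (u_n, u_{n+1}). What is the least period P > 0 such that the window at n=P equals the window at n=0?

24

n=0: window = (4, 2)
n=1: window = (2, 0)
n=2: window = (0, 6)
n=3: window = (6, 6)
n=4: window = (6, 3)
n=5: window = (3, 0)
n=6: window = (0, 2)
n=7: window = (2, 2)
n=8: window = (2, 1)
n=9: window = (1, 0)
n=10: window = (0, 3)
n=11: window = (3, 3)
n=12: window = (3, 5)
n=13: window = (5, 0)
n=14: window = (0, 1)
n=15: window = (1, 1)
n=16: window = (1, 4)
n=17: window = (4, 0)
n=18: window = (0, 5)
n=19: window = (5, 5)
n=20: window = (5, 6)
n=21: window = (6, 0)
n=22: window = (0, 4)
n=23: window = (4, 4)
n=24: window = (4, 2)
window at n=24 equals window at n=0 → period = 24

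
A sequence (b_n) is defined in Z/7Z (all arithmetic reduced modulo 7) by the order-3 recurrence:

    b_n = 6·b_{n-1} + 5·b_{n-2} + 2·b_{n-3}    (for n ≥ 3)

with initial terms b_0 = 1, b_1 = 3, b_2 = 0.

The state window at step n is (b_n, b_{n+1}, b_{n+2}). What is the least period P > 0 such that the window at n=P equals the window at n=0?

24

n=0: window = (1, 3, 0)
n=1: window = (3, 0, 3)
n=2: window = (0, 3, 3)
n=3: window = (3, 3, 5)
n=4: window = (3, 5, 2)
n=5: window = (5, 2, 1)
n=6: window = (2, 1, 5)
n=7: window = (1, 5, 4)
n=8: window = (5, 4, 2)
n=9: window = (4, 2, 0)
n=10: window = (2, 0, 4)
n=11: window = (0, 4, 0)
n=12: window = (4, 0, 6)
n=13: window = (0, 6, 2)
n=14: window = (6, 2, 0)
n=15: window = (2, 0, 1)
n=16: window = (0, 1, 3)
n=17: window = (1, 3, 2)
n=18: window = (3, 2, 1)
n=19: window = (2, 1, 1)
n=20: window = (1, 1, 1)
n=21: window = (1, 1, 6)
n=22: window = (1, 6, 1)
n=23: window = (6, 1, 3)
n=24: window = (1, 3, 0)
window at n=24 equals window at n=0 → period = 24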